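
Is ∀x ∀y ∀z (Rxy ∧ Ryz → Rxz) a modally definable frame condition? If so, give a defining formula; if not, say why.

Yes, by □p → □□p

Yes: it is transitivity, defined by the 4 schema □p → □□p.
Suppose □p→□□p is valid. Take Rxy, Ryz and set V(p)={w : Rxw}. Then □p at x, so □□p at x, so □p at y, so p at z, i.e. Rxz.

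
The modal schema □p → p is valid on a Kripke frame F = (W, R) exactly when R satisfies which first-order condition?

reflexivity

Suppose □p→p is valid. At any x set V(p)={w : Rxw}. Then □p holds at x, so p holds at x, i.e. Rxx.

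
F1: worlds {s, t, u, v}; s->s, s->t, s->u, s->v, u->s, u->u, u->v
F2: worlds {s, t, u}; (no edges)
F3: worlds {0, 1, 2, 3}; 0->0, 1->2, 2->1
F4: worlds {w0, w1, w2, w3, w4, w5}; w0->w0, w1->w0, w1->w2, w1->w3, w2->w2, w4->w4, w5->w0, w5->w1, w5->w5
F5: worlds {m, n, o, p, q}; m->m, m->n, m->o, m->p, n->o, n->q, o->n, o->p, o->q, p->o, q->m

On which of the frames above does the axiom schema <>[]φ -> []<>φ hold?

F2, F3

Frame correspondent (Sahlqvist): forall x forall y forall z (Rxy & Rxz -> exists w (Ryw & Rzw)) — i.e. convergence.
F1: fails — Rsv and Rsv but v and v have no common successor.
F2: satisfies the condition.
F3: satisfies the condition.
F4: fails — Rw1w2 and Rw1w0 but w2 and w0 have no common successor.
F5: fails — Rmo and Rmp but o and p have no common successor.
Valid on: F2, F3.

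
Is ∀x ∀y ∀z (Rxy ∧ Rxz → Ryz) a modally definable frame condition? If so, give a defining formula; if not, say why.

Yes: it is the Euclidean property, defined by the 5 schema ◇q → □◇q.
Suppose ◇q→□◇q is valid. Take Rxy, Rxz and set V(q)={y}. Then ◇q at x, so □◇q at x, so ◇q at z, so some w with Rzw has q; w=y, i.e. Rzy. By symmetry of the argument, Ryz.

Definable; ◇q → □◇q defines it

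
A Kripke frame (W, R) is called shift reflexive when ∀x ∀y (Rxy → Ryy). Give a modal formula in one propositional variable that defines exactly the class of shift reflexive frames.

□(□q → q)

A defining formula is □(□q → q) (the T□ axiom).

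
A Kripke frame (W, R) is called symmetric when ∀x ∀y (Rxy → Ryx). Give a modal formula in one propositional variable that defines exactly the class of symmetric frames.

s → □◇s

A defining formula is s → □◇s (the B axiom).
Suppose s→□◇s is valid. Take Rxy and set V(s)={x}. Then s at x, so □◇s at x, so ◇s at y, so some z with Ryz has s; z=x, i.e. Ryx.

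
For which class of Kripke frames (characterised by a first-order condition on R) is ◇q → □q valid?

partial functionality: ∀x ∀y ∀z (Rxy ∧ Rxz → y = z)

Suppose ◇q→□q is valid. Take Rxy, Rxz and set V(q)={y}. Then ◇q at x, so □q at x, so q at z, i.e. z=y.
The converse is a direct semantic check.
So the correspondent is partial functionality.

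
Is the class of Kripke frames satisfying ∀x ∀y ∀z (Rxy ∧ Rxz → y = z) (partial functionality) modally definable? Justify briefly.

Definable; ◇r → □r defines it

This is a Sahlqvist condition; the CD axiom ◇r → □r defines it.
Suppose ◇r→□r is valid. Take Rxy, Rxz and set V(r)={y}. Then ◇r at x, so □r at x, so r at z, i.e. z=y.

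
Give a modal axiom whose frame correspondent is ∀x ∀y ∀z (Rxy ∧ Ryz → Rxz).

□s → □□s

The condition is transitivity. The 4 schema □s → □□s defines it.
Suppose □s→□□s is valid. Take Rxy, Ryz and set V(s)={w : Rxw}. Then □s at x, so □□s at x, so □s at y, so s at z, i.e. Rxz.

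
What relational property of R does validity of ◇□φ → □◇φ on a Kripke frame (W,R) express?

Suppose ◇□φ→□◇φ is valid. Take Rxy, Rxz and set V(φ)={w : Ryw}. Then □φ at y so ◇□φ at x, so □◇φ at x, so ◇φ at z, giving w with Rzw and Ryw.
Conversely, on a frame with convergence the schema holds at every world under every valuation.
Frame condition: ∀x ∀y ∀z (Rxy ∧ Rxz → ∃w (Ryw ∧ Rzw)).

convergence: ∀x ∀y ∀z (Rxy ∧ Rxz → ∃w (Ryw ∧ Rzw))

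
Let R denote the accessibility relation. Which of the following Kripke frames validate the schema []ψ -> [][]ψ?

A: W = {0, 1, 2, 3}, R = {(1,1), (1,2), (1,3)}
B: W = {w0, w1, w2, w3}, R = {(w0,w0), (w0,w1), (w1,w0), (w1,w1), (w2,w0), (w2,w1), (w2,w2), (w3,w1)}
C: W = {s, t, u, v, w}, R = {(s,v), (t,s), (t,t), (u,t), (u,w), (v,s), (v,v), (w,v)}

This is the axiom for transitivity; its first-order frame correspondent is forall x forall y forall z (Rxy & Ryz -> Rxz).
A: holds.
B: fails — Rw3w1 and Rw1w0 but not Rw3w0.
C: fails — Ruw and Rwv but not Ruv.

A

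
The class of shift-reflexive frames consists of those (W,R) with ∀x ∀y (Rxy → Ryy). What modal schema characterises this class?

□(□q → q)

This is shift-reflexivity; the standard corresponding axiom is T□: □(□q → q).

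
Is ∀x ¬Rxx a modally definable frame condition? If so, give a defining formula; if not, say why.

Modal frame validity is preserved under surjective bounded morphisms.
The 4-cycle (worlds 0,1,2,3 with 0→1→2→3→0) is irreflexive, and the map sending every world to a single reflexive point • is a surjective bounded morphism (forth: every edge maps to (•,•); back: every world has a successor). So any modal formula valid on the 4-cycle is also valid on the reflexive point, which is not irreflexive.
So no modal formula (or set of formulas) defines exactly the irreflexive frames.

No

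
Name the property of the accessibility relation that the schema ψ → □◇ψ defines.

symmetry: ∀x ∀y (Rxy → Ryx)

Suppose ψ→□◇ψ is valid. Take Rxy and set V(ψ)={x}. Then ψ at x, so □◇ψ at x, so ◇ψ at y, so some z with Ryz has ψ; z=x, i.e. Ryx.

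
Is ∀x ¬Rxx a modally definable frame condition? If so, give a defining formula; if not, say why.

No — not modally definable

Modal frame validity is preserved under surjective bounded morphisms.
The 3-cycle (worlds s,t,u with s→t→u→s) is irreflexive, and the map sending every world to a single reflexive point • is a surjective bounded morphism (forth: every edge maps to (•,•); back: every world has a successor). So any modal formula valid on the 3-cycle is also valid on the reflexive point, which is not irreflexive.
So the class is not modally definable.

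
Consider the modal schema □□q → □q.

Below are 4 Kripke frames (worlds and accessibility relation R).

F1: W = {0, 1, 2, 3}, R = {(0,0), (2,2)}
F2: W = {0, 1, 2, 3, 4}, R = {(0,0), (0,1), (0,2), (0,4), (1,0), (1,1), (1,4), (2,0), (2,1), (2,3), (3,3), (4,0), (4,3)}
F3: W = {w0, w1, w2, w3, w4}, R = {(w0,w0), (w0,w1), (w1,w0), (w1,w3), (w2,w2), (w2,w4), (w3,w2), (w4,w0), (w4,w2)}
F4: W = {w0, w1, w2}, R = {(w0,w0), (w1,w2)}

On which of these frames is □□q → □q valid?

F1, F2

This is the axiom for density; its first-order frame correspondent is ∀x ∀y (Rxy → ∃z (Rxz ∧ Rzy)).
F1: condition met.
F2: condition met.
F3: fails — Rw1w3 but no z with Rw1z and Rzw3.
F4: fails — Rw1w2 but no z with Rw1z and Rzw2.
Valid on: F1, F2.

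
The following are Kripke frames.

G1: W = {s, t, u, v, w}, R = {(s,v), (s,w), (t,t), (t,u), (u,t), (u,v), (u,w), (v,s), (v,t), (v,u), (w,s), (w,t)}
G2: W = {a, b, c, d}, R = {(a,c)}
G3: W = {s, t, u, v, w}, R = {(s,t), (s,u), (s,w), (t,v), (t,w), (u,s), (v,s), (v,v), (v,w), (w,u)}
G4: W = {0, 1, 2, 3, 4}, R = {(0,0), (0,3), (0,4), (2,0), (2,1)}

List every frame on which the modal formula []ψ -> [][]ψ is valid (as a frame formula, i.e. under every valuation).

G2

Frame correspondent (Sahlqvist): forall x forall y forall z (Rxy & Ryz -> Rxz) — i.e. transitivity.
G1: fails — Ruv and Rvu but not Ruu.
G2: satisfies the condition.
G3: fails — Rtv and Rvs but not Rts.
G4: fails — R20 and R04 but not R24.
Valid on: G2.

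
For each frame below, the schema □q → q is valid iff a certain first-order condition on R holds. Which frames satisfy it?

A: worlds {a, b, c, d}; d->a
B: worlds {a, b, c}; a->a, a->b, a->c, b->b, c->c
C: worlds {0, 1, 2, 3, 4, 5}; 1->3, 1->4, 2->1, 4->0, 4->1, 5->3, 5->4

B

Frame correspondent (Sahlqvist): ∀x Rxx — i.e. reflexivity.
A: fails — world a does not see itself.
B: condition met.
C: fails — world 0 does not see itself.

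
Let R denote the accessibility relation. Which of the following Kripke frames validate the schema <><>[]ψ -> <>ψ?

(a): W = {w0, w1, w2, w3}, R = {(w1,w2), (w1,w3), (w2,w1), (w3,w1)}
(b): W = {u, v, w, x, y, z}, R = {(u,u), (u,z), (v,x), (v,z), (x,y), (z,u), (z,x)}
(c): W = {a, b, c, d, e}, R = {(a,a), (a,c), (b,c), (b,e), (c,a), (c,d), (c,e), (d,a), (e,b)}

This is the axiom for a generalized confluence (Geach) condition; its first-order frame correspondent is forall x forall y (x R^2 y -> exists w (yRw & xRw)).
(a): satisfies the condition.
(b): fails — uR²x but no t with xRt and uRt.
(c): fails — aR²e but no w with eRw and aRw.
Valid on: (a).

(a)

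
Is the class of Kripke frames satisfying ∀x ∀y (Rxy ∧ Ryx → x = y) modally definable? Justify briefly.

No — not modally definable

Modal frame validity is preserved under surjective bounded morphisms.
The 4-cycle (worlds s,t,u,v with s→t→u→v→s) is antisymmetric. Sending even-indexed worlds to a and odd-indexed worlds to b is a surjective bounded morphism onto the two-world frame with a↔b, which is not antisymmetric.
Hence antisymmetry is not modally definable.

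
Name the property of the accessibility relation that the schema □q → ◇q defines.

seriality: ∀x ∃y Rxy

Suppose □q→◇q is valid. At any x set V(q)=W. Then □q at x, so ◇q at x, so x has a successor.
Conversely, on a frame with seriality the schema holds at every world under every valuation.
So the correspondent is seriality.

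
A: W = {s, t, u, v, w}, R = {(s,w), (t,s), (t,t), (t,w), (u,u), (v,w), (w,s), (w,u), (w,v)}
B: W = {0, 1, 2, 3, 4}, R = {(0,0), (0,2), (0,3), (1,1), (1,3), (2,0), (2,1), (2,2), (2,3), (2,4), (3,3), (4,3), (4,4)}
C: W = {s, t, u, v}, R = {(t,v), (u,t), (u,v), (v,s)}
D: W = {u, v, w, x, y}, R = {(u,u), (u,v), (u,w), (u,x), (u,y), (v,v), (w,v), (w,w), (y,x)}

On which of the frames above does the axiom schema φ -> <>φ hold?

The schema corresponds to reflexivity: forall x Rxx.
A: fails — world s does not see itself.
B: satisfies the condition.
C: fails — world s does not see itself.
D: fails — world x does not see itself.

B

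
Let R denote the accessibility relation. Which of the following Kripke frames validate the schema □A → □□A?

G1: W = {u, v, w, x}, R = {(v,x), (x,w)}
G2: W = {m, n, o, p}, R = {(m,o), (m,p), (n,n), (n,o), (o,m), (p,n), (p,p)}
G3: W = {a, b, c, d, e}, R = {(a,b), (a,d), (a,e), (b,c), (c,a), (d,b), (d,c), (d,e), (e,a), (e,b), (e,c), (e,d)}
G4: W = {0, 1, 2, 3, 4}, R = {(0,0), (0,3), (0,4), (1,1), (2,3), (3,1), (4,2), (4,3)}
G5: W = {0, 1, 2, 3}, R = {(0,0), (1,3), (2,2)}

This is the axiom for transitivity; its first-order frame correspondent is ∀x ∀y ∀z (Rxy ∧ Ryz → Rxz).
G1: fails — Rvx and Rxw but not Rvw.
G2: fails — Rom and Rmo but not Roo.
G3: fails — Rbc and Rca but not Rba.
G4: fails — R43 and R31 but not R41.
G5: ✓.
Valid on: G5.

G5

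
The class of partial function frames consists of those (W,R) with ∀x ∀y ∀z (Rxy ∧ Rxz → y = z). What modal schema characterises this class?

This is partial functionality; the standard corresponding axiom is CD: ◇q → □q.
Suppose ◇q→□q is valid. Take Rxy, Rxz and set V(q)={y}. Then ◇q at x, so □q at x, so q at z, i.e. z=y.

◇q → □q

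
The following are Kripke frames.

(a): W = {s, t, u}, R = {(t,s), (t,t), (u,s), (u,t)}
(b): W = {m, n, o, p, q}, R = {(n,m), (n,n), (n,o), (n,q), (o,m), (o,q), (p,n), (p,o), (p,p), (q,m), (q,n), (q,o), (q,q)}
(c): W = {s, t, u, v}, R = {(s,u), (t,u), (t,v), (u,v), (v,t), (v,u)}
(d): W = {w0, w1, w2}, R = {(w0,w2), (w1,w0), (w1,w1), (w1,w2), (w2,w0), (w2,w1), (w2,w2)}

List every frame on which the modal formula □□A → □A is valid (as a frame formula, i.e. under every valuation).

(a), (b), (d)

The schema corresponds to density: ∀x ∀y (Rxy → ∃z (Rxz ∧ Rzy)).
(a): condition met.
(b): condition met.
(c): fails — Ruv but no z with Ruz and Rzv.
(d): condition met.
Valid on: (a), (b), (d).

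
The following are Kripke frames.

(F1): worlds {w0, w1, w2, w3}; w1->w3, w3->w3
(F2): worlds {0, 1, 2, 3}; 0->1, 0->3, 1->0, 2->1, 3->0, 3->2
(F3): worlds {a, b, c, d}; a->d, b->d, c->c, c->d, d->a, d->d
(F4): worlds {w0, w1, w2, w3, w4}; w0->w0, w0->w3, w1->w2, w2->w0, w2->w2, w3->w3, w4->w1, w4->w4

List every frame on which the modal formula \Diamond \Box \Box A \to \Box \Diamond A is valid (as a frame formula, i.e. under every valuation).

The schema corresponds to a generalized confluence (Geach) condition: \forall x \forall y \forall z ((xRy \wedge xRz) \to \exists w (y R^2 w \wedge zRw)).
(F1): holds.
(F2): fails — 0R1, 0R1 but no w with 1R²w and 1Rw.
(F3): holds.
(F4): fails — w4Rw1, w4Rw4 but no w with w1R²w and w4Rw.

(F1), (F3)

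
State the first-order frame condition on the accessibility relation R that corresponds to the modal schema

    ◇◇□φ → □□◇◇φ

∀x ∀y ∀z ((xR²y ∧ xR²z) → ∃w (yRw ∧ zR²w))

This is a Sahlqvist (Geach-type) schema ◇^2□^1φ → □^2◇^2φ.
Minimal-valuation argument: fix x; take any y with xR^2y and any z with xR^2z. Set V(φ) to the set of worlds R-reachable from y in exactly 1 step. Then □^1φ holds at y, so the antecedent holds at x; validity forces ◇^2φ at z, giving a w with zR^2w and yR^1w.
First-order correspondent: ∀x ∀y ∀z ((xR²y ∧ xR²z) → ∃w (yRw ∧ zR²w)).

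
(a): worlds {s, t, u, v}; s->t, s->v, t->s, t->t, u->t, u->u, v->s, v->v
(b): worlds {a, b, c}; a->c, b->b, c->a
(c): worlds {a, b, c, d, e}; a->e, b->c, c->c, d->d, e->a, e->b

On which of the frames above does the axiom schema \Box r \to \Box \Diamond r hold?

(a)

Frame correspondent (Sahlqvist): \forall x \forall z (xRz \to \exists w (xRw \wedge zRw)) — i.e. a generalized confluence (Geach) condition.
(a): holds.
(b): fails — aRc but no w with aRw and cRw.
(c): fails — aRe but no w with aRw and eRw.
Valid on: (a).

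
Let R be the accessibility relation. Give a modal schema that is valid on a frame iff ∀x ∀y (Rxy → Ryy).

The condition is shift-reflexivity. The T□ schema □(□s → s) defines it.

□(□s → s)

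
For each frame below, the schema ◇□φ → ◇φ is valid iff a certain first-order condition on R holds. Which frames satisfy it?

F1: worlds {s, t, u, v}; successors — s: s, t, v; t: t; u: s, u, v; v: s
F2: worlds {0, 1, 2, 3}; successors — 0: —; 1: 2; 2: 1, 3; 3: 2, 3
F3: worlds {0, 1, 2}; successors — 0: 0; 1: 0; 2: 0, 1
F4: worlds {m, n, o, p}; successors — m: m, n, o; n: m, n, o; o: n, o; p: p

F1, F3, F4

This is the axiom for a generalized confluence (Geach) condition; its first-order frame correspondent is ∀x ∀y (xRy → ∃w (yRw ∧ xRw)).
F1: holds.
F2: fails — 1R2 but no w with 2Rw and 1Rw.
F3: holds.
F4: holds.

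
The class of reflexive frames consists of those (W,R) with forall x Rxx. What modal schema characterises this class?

This is reflexivity; the standard corresponding axiom is T: □s → s.
Suppose □s→s is valid. At any x set V(s)={w : Rxw}. Then □s holds at x, so s holds at x, i.e. Rxx.

□s → s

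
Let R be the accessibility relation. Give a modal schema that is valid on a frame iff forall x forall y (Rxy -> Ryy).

This is shift-reflexivity; the standard corresponding axiom is T□: □(□s → s).
Suppose □(□s→s) is valid. Take Rxy and set V(s)={w : Ryw}. Then at y, □s holds; since □(□s→s) at x, □s→s at y, so s at y, i.e. Ryy.

□(□s → s)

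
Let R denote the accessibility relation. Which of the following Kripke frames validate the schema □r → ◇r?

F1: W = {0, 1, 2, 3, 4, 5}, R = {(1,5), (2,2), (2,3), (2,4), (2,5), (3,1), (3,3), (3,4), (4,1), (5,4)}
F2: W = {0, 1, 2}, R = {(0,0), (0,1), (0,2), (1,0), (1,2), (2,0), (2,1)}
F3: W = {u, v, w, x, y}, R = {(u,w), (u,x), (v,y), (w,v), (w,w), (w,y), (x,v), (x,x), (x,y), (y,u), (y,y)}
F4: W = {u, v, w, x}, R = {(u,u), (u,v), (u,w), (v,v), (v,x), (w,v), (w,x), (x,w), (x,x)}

The schema corresponds to seriality: ∀x ∃y Rxy.
F1: fails — world 0 has no successor.
F2: condition met.
F3: condition met.
F4: condition met.

F2, F3, F4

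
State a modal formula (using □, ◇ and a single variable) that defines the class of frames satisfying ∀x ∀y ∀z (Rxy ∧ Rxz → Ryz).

◇r → □◇r

A defining formula is ◇r → □◇r (the 5 axiom).
Suppose ◇r→□◇r is valid. Take Rxy, Rxz and set V(r)={y}. Then ◇r at x, so □◇r at x, so ◇r at z, so some w with Rzw has r; w=y, i.e. Rzy. By symmetry of the argument, Ryz.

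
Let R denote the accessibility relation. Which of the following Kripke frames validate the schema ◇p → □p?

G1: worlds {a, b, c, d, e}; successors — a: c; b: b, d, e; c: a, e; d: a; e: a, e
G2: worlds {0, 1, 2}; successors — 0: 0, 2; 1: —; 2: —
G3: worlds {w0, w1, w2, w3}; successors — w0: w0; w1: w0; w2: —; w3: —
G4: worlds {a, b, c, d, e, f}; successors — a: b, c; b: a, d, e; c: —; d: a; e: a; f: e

Frame correspondent (Sahlqvist): ∀x ∀y ∀z (Rxy ∧ Rxz → y = z) — i.e. partial functionality.
G1: fails — b sees both b and d.
G2: fails — 0 sees both 0 and 2.
G3: holds.
G4: fails — a sees both b and c.
Valid on: G3.

G3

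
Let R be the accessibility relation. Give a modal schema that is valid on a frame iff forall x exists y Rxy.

A defining formula is □p → ◇p (the D axiom).
Suppose □p→◇p is valid. At any x set V(p)=W. Then □p at x, so ◇p at x, so x has a successor.

□p → ◇p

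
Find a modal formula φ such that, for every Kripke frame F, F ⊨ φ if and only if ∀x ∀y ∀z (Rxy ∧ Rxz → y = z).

The condition is partial functionality. The CD schema ◇r → □r defines it.

◇r → □r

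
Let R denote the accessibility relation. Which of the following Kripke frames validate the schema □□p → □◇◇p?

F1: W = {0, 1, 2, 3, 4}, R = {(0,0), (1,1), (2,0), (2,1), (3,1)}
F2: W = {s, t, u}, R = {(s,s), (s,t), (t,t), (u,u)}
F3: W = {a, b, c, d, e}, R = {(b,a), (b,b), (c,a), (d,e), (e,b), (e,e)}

F1, F2

Frame correspondent (Sahlqvist): ∀x ∀z (xRz → ∃w (xR²w ∧ zR²w)) — i.e. a generalized confluence (Geach) condition.
F1: ✓.
F2: ✓.
F3: fails — bRa but no w with bR²w and aR²w.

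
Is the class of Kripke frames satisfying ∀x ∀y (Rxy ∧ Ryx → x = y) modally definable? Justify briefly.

No

Any modally definable frame class is closed under surjective bounded morphisms.
The 4-cycle (worlds 0,1,2,3 with 0→1→2→3→0) is antisymmetric. Sending even-indexed worlds to a and odd-indexed worlds to b is a surjective bounded morphism onto the two-world frame with a↔b, which is not antisymmetric.
Hence antisymmetry is not modally definable.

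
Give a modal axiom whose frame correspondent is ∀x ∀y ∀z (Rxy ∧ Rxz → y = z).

This is partial functionality; the standard corresponding axiom is CD: ◇q → □q.
Suppose ◇q→□q is valid. Take Rxy, Rxz and set V(q)={y}. Then ◇q at x, so □q at x, so q at z, i.e. z=y.

◇q → □q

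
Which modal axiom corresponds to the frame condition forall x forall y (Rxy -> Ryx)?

A defining formula is r → □◇r (the B axiom).

r → □◇r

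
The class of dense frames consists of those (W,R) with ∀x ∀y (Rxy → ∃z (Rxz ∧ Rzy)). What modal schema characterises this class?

A defining formula is □□ψ → □ψ (the C4 axiom).

□□ψ → □ψ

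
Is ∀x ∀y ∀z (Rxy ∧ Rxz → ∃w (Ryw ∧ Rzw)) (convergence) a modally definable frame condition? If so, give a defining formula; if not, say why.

Yes, by ◇□q → □◇q

This is a Sahlqvist condition; the .2 axiom ◇□q → □◇q defines it.
Suppose ◇□q→□◇q is valid. Take Rxy, Rxz and set V(q)={w : Ryw}. Then □q at y so ◇□q at x, so □◇q at x, so ◇q at z, giving w with Rzw and Ryw.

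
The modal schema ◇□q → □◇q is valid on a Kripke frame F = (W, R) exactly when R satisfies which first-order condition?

Suppose ◇□q→□◇q is valid. Take Rxy, Rxz and set V(q)={w : Ryw}. Then □q at y so ◇□q at x, so □◇q at x, so ◇q at z, giving w with Rzw and Ryw.

convergence: ∀x ∀y ∀z (Rxy ∧ Rxz → ∃w (Ryw ∧ Rzw))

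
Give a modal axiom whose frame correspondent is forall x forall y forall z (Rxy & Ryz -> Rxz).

□ψ → □□ψ

A defining formula is □ψ → □□ψ (the 4 axiom).
Suppose □ψ→□□ψ is valid. Take Rxy, Ryz and set V(ψ)={w : Rxw}. Then □ψ at x, so □□ψ at x, so □ψ at y, so ψ at z, i.e. Rxz.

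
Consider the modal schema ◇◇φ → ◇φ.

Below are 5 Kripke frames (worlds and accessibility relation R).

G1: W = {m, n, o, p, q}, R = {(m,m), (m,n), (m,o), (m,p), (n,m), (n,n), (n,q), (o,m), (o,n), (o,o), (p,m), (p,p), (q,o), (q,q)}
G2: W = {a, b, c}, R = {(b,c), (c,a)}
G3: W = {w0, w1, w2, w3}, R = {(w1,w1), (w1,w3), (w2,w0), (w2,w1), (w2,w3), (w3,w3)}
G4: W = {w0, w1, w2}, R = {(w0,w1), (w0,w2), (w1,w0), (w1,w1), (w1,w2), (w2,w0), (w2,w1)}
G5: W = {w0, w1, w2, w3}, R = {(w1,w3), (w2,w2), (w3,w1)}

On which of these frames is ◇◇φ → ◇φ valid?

G3

Frame correspondent (Sahlqvist): ∀x ∀y ∀z (Rxy ∧ Ryz → Rxz) — i.e. transitivity.
G1: fails — Rom and Rmp but not Rop.
G2: fails — Rbc and Rca but not Rba.
G3: holds.
G4: fails — Rw0w1 and Rw1w0 but not Rw0w0.
G5: fails — Rw3w1 and Rw1w3 but not Rw3w3.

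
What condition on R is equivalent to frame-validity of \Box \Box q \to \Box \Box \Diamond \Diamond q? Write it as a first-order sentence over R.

\forall x \forall z (x R^2 z \to \exists w (x R^2 w \wedge z R^2 w))

This is a Sahlqvist (Geach-type) schema ◇^0□^2q → □^2◇^2q.
First-order correspondent: \forall x \forall z (x R^2 z \to \exists w (x R^2 w \wedge z R^2 w)).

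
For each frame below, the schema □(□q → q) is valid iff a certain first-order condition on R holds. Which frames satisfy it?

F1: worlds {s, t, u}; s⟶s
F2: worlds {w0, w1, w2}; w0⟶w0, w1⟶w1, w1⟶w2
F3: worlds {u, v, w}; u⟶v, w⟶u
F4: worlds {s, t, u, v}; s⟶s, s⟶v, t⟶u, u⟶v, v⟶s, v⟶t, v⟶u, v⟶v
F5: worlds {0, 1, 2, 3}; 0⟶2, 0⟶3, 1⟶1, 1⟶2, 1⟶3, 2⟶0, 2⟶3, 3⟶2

This is the axiom for shift-reflexivity; its first-order frame correspondent is ∀x ∀y (Rxy → Ryy).
F1: condition met.
F2: fails — Rw1w2 but not Rw2w2.
F3: fails — Ruv but not Rvv.
F4: fails — Rvt but not Rtt.
F5: fails — R32 but not R22.
Valid on: F1.

F1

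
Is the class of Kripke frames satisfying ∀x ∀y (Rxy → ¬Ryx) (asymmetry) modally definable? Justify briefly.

Any modally definable frame class is closed under surjective bounded morphisms.
The 4-cycle (worlds s,t,u,v with s→t→u→v→s) is asymmetric. Mapping every world to a single reflexive point • is a surjective bounded morphism, and the reflexive point is not asymmetric (R•• but asymmetry requires ¬R••).
So no modal formula (or set of formulas) defines exactly the asymmetric frames.

No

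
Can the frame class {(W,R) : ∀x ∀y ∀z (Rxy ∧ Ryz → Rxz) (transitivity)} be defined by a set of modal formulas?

Definable; □p → □□p defines it

This is a Sahlqvist condition; the 4 axiom □p → □□p defines it.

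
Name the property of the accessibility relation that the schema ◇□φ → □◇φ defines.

This is the .2 axiom.
It corresponds to convergence: ∀x ∀y ∀z (Rxy ∧ Rxz → ∃w (Ryw ∧ Rzw)).

Convergence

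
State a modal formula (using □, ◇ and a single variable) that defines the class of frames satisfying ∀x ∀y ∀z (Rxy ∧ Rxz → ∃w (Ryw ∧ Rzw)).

A defining formula is ◇□q → □◇q (the .2 axiom).
Suppose ◇□q→□◇q is valid. Take Rxy, Rxz and set V(q)={w : Ryw}. Then □q at y so ◇□q at x, so □◇q at x, so ◇q at z, giving w with Rzw and Ryw.

◇□q → □◇q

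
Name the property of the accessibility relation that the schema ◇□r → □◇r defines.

Suppose ◇□r→□◇r is valid. Take Rxy, Rxz and set V(r)={w : Ryw}. Then □r at y so ◇□r at x, so □◇r at x, so ◇r at z, giving w with Rzw and Ryw.
The converse is a direct semantic check.
So the correspondent is convergence.

convergence: ∀x ∀y ∀z (Rxy ∧ Rxz → ∃w (Ryw ∧ Rzw))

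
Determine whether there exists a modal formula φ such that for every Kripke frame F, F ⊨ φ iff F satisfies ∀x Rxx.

Yes — defined by □r → r

Yes: it is reflexivity, defined by the T schema □r → r.
Suppose □r→r is valid. At any x set V(r)={w : Rxw}. Then □r holds at x, so r holds at x, i.e. Rxx.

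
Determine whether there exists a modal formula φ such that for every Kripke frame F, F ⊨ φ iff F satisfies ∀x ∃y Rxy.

Yes — defined by □q → ◇q

The condition is seriality. A defining modal formula is □q → ◇q.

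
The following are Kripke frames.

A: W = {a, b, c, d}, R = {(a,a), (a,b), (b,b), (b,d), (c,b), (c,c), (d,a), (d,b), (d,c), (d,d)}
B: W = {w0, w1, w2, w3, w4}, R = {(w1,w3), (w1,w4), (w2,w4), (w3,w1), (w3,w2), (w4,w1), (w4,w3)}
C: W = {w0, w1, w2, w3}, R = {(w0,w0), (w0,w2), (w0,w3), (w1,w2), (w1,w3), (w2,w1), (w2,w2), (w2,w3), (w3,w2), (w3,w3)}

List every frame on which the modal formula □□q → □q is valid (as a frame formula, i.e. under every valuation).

The schema corresponds to density: ∀x ∀y (Rxy → ∃z (Rxz ∧ Rzy)).
A: condition met.
B: fails — Rw2w4 but no z with Rw2z and Rzw4.
C: condition met.
Valid on: A, C.

A, C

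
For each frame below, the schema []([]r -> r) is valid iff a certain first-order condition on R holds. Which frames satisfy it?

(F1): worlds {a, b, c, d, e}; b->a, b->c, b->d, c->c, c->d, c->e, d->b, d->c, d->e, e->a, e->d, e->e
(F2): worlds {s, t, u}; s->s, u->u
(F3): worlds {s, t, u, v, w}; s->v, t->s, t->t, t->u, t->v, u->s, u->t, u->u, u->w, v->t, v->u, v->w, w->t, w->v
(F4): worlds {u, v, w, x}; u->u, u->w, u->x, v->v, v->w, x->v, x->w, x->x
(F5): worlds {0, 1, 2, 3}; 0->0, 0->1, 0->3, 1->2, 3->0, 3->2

(F2)

This is the axiom for shift-reflexivity; its first-order frame correspondent is forall x forall y (Rxy -> Ryy).
(F1): fails — Rcd but not Rdd.
(F2): satisfies the condition.
(F3): fails — Rtv but not Rvv.
(F4): fails — Rxw but not Rww.
(F5): fails — R32 but not R22.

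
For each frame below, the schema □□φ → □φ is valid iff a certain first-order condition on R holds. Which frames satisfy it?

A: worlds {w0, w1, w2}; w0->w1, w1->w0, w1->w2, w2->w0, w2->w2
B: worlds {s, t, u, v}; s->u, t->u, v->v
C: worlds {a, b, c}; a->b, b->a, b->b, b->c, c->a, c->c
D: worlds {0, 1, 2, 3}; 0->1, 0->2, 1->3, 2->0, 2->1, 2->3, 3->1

C

This is the axiom for density; its first-order frame correspondent is ∀x ∀y (Rxy → ∃z (Rxz ∧ Rzy)).
A: fails — Rw0w1 but no z with Rw0z and Rzw1.
B: fails — Rsu but no z with Rsz and Rzu.
C: condition met.
D: fails — R02 but no z with R0z and Rz2.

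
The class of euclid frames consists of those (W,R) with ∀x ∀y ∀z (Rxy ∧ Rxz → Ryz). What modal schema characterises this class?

This is the Euclidean property; the standard corresponding axiom is 5: ◇p → □◇p.
Suppose ◇p→□◇p is valid. Take Rxy, Rxz and set V(p)={y}. Then ◇p at x, so □◇p at x, so ◇p at z, so some w with Rzw has p; w=y, i.e. Rzy. By symmetry of the argument, Ryz.

◇p → □◇p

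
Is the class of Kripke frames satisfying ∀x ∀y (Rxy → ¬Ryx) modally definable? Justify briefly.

Not modally definable

Modal frame validity is preserved under surjective bounded morphisms.
The 3-cycle (worlds 0,1,2 with 0→1→2→0) is asymmetric. Mapping every world to a single reflexive point • is a surjective bounded morphism, and the reflexive point is not asymmetric (R•• but asymmetry requires ¬R••).
Hence asymmetry is not modally definable.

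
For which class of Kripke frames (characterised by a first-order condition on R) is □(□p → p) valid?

shift-reflexivity: ∀x ∀y (Rxy → Ryy)

Suppose □(□p→p) is valid. Take Rxy and set V(p)={w : Ryw}. Then at y, □p holds; since □(□p→p) at x, □p→p at y, so p at y, i.e. Ryy.
Conversely, on a frame with shift-reflexivity the schema holds at every world under every valuation.
So the correspondent is shift-reflexivity.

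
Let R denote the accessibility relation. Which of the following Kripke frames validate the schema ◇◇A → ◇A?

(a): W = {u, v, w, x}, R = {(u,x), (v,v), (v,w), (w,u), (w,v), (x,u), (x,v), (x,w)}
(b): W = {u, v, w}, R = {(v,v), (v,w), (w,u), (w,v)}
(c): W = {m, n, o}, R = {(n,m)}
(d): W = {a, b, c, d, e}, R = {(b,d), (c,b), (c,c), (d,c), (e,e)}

(c)

Frame correspondent (Sahlqvist): ∀x ∀y ∀z (Rxy ∧ Ryz → Rxz) — i.e. transitivity.
(a): fails — Rwu and Rux but not Rwx.
(b): fails — Rwv and Rvw but not Rww.
(c): holds.
(d): fails — Rdc and Rcb but not Rdb.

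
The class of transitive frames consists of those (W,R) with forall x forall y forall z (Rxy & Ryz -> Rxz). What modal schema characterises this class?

□p → □□p

A defining formula is □p → □□p (the 4 axiom).
Suppose □p→□□p is valid. Take Rxy, Ryz and set V(p)={w : Rxw}. Then □p at x, so □□p at x, so □p at y, so p at z, i.e. Rxz.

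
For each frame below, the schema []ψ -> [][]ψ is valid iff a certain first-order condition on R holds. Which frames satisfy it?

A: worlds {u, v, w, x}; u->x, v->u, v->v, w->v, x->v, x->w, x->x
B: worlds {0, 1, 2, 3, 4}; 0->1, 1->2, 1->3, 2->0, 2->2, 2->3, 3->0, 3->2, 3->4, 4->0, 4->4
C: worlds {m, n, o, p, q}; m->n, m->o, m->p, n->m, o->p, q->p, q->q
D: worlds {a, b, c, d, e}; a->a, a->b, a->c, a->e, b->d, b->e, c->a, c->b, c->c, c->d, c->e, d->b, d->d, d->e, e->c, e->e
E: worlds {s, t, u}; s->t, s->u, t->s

This is the axiom for transitivity; its first-order frame correspondent is forall x forall y forall z (Rxy & Ryz -> Rxz).
A: fails — Rvu and Rux but not Rvx.
B: fails — R32 and R23 but not R33.
C: fails — Rnm and Rmo but not Rno.
D: fails — Rde and Rec but not Rdc.
E: fails — Rts and Rsu but not Rtu.

none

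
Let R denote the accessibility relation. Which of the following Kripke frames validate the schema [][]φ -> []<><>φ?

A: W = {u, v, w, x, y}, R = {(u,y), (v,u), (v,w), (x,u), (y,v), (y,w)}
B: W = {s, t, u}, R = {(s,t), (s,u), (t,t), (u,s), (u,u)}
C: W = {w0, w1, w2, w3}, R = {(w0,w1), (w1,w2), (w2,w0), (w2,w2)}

B, C

This is the axiom for a generalized confluence (Geach) condition; its first-order frame correspondent is forall x forall z (xRz -> exists w (x R^2 w & z R^2 w)).
A: fails — vRu but no t with vR²t and uR²t.
B: holds.
C: holds.
Valid on: B, C.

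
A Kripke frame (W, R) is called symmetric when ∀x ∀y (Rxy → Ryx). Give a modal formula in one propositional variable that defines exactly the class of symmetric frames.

ψ → □◇ψ

This is symmetry; the standard corresponding axiom is B: ψ → □◇ψ.
Suppose ψ→□◇ψ is valid. Take Rxy and set V(ψ)={x}. Then ψ at x, so □◇ψ at x, so ◇ψ at y, so some z with Ryz has ψ; z=x, i.e. Ryx.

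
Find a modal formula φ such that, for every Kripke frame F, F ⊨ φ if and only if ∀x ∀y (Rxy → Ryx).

q → □◇q

This is symmetry; the standard corresponding axiom is B: q → □◇q.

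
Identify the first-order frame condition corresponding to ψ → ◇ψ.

Reflexivity

Replacing ψ by ¬ψ and contraposing gives the equivalent schema □ψ → ψ.
Suppose □ψ→ψ is valid. At any x set V(ψ)={w : Rxw}. Then □ψ holds at x, so ψ holds at x, i.e. Rxx.
Conversely, on a frame with reflexivity the schema holds at every world under every valuation.
So the correspondent is reflexivity.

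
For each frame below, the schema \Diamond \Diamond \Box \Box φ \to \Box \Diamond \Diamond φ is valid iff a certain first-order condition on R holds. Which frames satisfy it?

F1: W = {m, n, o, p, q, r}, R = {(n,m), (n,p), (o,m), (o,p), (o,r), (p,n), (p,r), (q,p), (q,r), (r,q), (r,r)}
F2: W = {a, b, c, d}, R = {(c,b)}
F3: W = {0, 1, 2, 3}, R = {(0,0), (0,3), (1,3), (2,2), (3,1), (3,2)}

F2, F3

This is the axiom for a generalized confluence (Geach) condition; its first-order frame correspondent is \forall x \forall y \forall z ((x R^2 y \wedge xRz) \to \exists w (y R^2 w \wedge z R^2 w)).
F1: fails — nR²n, nRm but no w with nR²w and mR²w.
F2: holds.
F3: holds.
Valid on: F2, F3.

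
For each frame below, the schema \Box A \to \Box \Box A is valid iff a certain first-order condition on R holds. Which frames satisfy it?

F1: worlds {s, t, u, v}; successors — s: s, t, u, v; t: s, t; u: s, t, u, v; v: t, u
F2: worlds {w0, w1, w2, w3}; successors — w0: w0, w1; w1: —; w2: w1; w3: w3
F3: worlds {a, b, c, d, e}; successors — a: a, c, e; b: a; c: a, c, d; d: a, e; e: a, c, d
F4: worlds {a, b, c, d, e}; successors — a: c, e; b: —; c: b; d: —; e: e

F2

This is the axiom for transitivity; its first-order frame correspondent is \forall x \forall y \forall z (Rxy \wedge Ryz \to Rxz).
F1: fails — Rvt and Rts but not Rvs.
F2: holds.
F3: fails — Rde and Rec but not Rdc.
F4: fails — Rac and Rcb but not Rab.
Valid on: F2.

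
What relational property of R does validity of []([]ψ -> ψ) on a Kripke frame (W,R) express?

Shift-reflexivity

Suppose □(□ψ→ψ) is valid. Take Rxy and set V(ψ)={w : Ryw}. Then at y, □ψ holds; since □(□ψ→ψ) at x, □ψ→ψ at y, so ψ at y, i.e. Ryy.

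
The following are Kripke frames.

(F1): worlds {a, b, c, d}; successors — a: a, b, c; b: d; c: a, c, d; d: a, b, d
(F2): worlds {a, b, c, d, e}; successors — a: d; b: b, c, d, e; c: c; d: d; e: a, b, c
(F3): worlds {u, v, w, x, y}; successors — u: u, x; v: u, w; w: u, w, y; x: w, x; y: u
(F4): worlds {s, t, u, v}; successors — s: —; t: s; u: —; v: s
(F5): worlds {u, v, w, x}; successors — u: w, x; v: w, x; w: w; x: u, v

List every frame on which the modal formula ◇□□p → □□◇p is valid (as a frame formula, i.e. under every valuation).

Frame correspondent (Sahlqvist): ∀x ∀y ∀z ((xRy ∧ xR²z) → ∃w (yR²w ∧ zRw)) — i.e. a generalized confluence (Geach) condition.
(F1): satisfies the condition.
(F2): fails — bRc, bR²a but no w with cR²w and aRw.
(F3): satisfies the condition.
(F4): satisfies the condition.
(F5): satisfies the condition.
Valid on: (F1), (F3), (F4), (F5).

(F1), (F3), (F4), (F5)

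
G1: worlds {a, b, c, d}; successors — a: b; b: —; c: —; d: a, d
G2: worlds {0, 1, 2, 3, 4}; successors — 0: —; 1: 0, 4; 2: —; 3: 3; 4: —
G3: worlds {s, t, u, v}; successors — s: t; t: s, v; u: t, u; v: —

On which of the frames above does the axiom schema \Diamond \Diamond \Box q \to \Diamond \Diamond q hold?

Frame correspondent (Sahlqvist): \forall x \forall y (x R^2 y \to \exists w (yRw \wedge x R^2 w)) — i.e. a generalized confluence (Geach) condition.
G1: fails — dR²b but no w with bRw and dR²w.
G2: holds.
G3: fails — sR²s but no w with sRw and sR²w.

G2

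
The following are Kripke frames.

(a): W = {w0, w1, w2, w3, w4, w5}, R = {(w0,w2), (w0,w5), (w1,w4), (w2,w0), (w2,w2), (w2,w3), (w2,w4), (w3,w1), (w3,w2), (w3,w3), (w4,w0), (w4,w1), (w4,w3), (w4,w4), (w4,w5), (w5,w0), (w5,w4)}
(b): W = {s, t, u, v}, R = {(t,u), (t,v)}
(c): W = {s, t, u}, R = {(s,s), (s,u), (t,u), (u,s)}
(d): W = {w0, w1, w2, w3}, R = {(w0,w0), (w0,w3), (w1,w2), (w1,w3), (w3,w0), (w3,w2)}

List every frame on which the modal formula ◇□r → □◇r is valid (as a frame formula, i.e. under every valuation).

(c)

This is the axiom for convergence; its first-order frame correspondent is ∀x ∀y ∀z (Rxy ∧ Rxz → ∃w (Ryw ∧ Rzw)).
(a): fails — Rw3w1 and Rw3w3 but w1 and w3 have no common successor.
(b): fails — Rtu and Rtu but u and u have no common successor.
(c): ✓.
(d): fails — Rw1w2 and Rw1w2 but w2 and w2 have no common successor.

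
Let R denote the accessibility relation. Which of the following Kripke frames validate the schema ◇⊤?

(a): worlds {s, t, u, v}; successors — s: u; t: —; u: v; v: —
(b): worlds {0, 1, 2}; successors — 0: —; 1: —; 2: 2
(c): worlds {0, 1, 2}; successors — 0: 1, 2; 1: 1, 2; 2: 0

(c)

Frame correspondent (Sahlqvist): ∀x ∃y Rxy — i.e. seriality.
(a): fails — world t has no successor.
(b): fails — world 0 has no successor.
(c): ✓.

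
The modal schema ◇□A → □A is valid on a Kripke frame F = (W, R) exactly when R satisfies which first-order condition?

the Euclidean property

This schema is equivalent to the 5 axiom ◇A → □◇A.
It corresponds to the Euclidean property: ∀x ∀y ∀z (Rxy ∧ Rxz → Ryz).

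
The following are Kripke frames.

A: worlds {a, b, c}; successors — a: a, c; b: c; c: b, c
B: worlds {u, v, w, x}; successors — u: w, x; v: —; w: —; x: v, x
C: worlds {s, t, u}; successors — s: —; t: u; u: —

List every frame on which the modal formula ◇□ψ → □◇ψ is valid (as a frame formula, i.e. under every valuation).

The schema corresponds to convergence: ∀x ∀y ∀z (Rxy ∧ Rxz → ∃w (Ryw ∧ Rzw)).
A: ✓.
B: fails — Ruw and Ruw but w and w have no common successor.
C: fails — Rtu and Rtu but u and u have no common successor.

A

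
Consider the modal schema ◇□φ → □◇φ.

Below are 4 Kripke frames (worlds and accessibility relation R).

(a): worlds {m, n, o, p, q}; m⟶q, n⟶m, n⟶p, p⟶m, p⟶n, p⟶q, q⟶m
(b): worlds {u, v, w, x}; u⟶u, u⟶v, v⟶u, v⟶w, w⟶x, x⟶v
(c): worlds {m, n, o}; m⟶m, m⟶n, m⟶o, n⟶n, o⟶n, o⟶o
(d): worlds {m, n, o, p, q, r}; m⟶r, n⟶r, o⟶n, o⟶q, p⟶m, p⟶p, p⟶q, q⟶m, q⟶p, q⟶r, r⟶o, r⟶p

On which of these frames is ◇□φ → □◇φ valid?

The schema corresponds to convergence: ∀x ∀y ∀z (Rxy ∧ Rxz → ∃w (Ryw ∧ Rzw)).
(a): fails — Rpm and Rpn but m and n have no common successor.
(b): fails — Rvw and Rvu but w and u have no common successor.
(c): satisfies the condition.
(d): fails — Rpm and Rpp but m and p have no common successor.

(c)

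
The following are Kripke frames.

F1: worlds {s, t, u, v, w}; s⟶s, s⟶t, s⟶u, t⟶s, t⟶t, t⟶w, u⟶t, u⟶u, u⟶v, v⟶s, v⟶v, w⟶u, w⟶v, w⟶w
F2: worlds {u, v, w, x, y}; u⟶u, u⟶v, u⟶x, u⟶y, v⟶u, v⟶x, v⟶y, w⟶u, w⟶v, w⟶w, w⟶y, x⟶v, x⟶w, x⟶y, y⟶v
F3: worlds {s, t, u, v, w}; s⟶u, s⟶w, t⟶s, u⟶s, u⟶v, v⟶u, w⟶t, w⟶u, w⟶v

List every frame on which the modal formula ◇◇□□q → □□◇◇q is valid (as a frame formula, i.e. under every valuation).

F1, F2

Frame correspondent (Sahlqvist): ∀x ∀y ∀z ((xR²y ∧ xR²z) → ∃w (yR²w ∧ zR²w)) — i.e. a generalized confluence (Geach) condition.
F1: condition met.
F2: condition met.
F3: fails — sR²t, sR²v but no w* with tR²w* and vR²w*.
Valid on: F1, F2.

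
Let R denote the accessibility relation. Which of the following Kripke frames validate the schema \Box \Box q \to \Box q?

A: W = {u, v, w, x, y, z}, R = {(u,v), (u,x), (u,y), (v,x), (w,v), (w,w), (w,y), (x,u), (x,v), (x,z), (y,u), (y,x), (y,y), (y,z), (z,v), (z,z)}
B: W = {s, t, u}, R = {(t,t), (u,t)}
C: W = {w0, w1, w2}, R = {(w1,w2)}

B

This is the axiom for density; its first-order frame correspondent is \forall x \forall y (Rxy \to \exists z (Rxz \wedge Rzy)).
A: fails — Rvx but no t with Rvt and Rtx.
B: ✓.
C: fails — Rw1w2 but no z with Rw1z and Rzw2.
Valid on: B.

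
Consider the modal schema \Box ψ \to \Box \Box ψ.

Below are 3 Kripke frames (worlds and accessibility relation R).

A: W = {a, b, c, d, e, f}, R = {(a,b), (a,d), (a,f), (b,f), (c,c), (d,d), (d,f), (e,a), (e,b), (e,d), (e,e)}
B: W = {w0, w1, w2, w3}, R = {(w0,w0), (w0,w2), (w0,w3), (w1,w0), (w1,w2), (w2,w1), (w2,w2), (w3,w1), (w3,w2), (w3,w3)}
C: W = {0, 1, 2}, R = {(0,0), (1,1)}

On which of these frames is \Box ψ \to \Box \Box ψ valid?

This is the axiom for transitivity; its first-order frame correspondent is \forall x \forall y \forall z (Rxy \wedge Ryz \to Rxz).
A: fails — Reb and Rbf but not Ref.
B: fails — Rw1w2 and Rw2w1 but not Rw1w1.
C: satisfies the condition.

C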